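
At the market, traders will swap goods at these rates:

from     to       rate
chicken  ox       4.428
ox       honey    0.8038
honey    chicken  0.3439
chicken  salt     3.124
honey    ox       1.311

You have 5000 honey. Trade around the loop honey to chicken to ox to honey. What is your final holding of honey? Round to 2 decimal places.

6120.09

5000 honey × 0.3439 = 1719.5 chicken
1719.5 chicken × 4.428 = 7613.946 ox
7613.946 ox × 0.8038 = 6120.0897948 honey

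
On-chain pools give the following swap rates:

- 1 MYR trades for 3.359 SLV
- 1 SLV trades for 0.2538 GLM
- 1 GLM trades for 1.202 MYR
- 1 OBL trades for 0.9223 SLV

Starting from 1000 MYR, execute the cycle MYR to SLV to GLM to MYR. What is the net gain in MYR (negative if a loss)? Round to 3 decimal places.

24.722

1000 MYR × 3.359 = 3359 SLV
3359 SLV × 0.2538 = 852.5142 GLM
852.5142 GLM × 1.202 = 1024.7220684 MYR
Net change: 1024.7220684 − 1000 = 24.7220684 MYR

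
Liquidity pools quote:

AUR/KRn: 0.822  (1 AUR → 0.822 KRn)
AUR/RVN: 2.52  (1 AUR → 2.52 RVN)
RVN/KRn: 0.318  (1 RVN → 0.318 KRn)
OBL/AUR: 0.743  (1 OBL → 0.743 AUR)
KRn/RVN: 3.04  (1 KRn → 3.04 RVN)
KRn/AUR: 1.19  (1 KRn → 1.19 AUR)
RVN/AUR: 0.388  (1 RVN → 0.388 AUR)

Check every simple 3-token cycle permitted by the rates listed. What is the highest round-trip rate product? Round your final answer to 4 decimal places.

0.9696

KRn→RVN→AUR→KRn: 3.04 × 0.388 × 0.822 = 0.96957
KRn→AUR→RVN→KRn: 1.19 × 2.52 × 0.318 = 0.95362
Maximum is KRn→RVN→AUR→KRn at 0.9696; no arbitrage — every cycle loses value.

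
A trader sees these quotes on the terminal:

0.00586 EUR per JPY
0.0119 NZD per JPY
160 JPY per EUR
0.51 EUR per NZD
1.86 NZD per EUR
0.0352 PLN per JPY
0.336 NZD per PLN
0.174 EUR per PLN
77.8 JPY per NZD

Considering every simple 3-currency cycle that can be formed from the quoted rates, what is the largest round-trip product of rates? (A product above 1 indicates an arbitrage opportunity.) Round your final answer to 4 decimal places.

EUR→JPY→PLN→EUR: 160 × 0.0352 × 0.174 = 0.97997
NZD→EUR→JPY→NZD: 0.51 × 160 × 0.0119 = 0.97104
NZD→JPY→PLN→NZD: 77.8 × 0.0352 × 0.336 = 0.92016
NZD→JPY→EUR→NZD: 77.8 × 0.00586 × 1.86 = 0.84799
Maximum is EUR→JPY→PLN→EUR at 0.9800; no arbitrage — every cycle loses value.

0.9800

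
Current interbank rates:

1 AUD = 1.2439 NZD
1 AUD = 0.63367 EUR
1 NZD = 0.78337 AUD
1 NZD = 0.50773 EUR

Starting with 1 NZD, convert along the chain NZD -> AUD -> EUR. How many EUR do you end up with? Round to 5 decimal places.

0.49640

1 NZD × 0.78337 = 0.78337 AUD
0.78337 AUD × 0.63367 = 0.4963980679 EUR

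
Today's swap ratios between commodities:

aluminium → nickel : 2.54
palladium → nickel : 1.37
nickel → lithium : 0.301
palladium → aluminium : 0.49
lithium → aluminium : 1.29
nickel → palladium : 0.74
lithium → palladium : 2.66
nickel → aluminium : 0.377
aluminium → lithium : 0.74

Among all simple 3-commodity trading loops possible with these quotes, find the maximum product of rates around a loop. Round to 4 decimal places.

1.0969

lithium→palladium→nickel→lithium: 2.66 × 1.37 × 0.301 = 1.09690
aluminium→nickel→lithium→aluminium: 2.54 × 0.301 × 1.29 = 0.98626
aluminium→lithium→palladium→aluminium: 0.74 × 2.66 × 0.49 = 0.96452
aluminium→nickel→palladium→aluminium: 2.54 × 0.74 × 0.49 = 0.92100
Maximum is lithium→palladium→nickel→lithium at 1.0969; arbitrage exists.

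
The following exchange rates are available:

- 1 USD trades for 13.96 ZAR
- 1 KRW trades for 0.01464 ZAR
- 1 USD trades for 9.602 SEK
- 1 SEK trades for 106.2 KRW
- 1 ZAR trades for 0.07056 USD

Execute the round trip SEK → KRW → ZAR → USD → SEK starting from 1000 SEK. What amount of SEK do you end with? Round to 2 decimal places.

1000 SEK × 106.2 = 106200 KRW
106200 KRW × 0.01464 = 1554.768 ZAR
1554.768 ZAR × 0.07056 = 109.70443008 USD
109.70443008 USD × 9.602 = 1053.38193762816 SEK

1053.38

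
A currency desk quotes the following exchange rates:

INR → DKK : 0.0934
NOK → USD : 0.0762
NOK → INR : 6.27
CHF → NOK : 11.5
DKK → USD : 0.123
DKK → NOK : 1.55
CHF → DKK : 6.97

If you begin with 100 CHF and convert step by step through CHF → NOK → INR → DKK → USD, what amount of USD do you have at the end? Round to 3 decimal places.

82.836

100 CHF × 11.5 = 1150 NOK
1150 NOK × 6.27 = 7210.5 INR
7210.5 INR × 0.0934 = 673.4607 DKK
673.4607 DKK × 0.123 = 82.8356661 USD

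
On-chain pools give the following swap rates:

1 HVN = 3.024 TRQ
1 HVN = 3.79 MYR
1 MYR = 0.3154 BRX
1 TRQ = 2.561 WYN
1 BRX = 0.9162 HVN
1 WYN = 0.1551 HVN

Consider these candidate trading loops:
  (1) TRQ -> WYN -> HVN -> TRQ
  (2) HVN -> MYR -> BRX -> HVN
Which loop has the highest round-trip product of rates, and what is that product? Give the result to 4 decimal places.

1.2012

(1) 2.561 × 0.1551 × 3.024 = 1.20117
(2) 3.79 × 0.3154 × 0.9162 = 1.09519
Highest is cycle (1) at 1.2012 (>1, arbitrage).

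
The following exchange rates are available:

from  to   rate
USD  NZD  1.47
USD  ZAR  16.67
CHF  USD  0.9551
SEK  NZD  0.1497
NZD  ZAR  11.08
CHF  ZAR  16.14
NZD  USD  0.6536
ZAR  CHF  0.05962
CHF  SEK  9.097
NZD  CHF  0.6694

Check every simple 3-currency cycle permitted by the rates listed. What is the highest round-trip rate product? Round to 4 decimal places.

ZAR→CHF→USD→ZAR: 0.05962 × 0.9551 × 16.67 = 0.94924
USD→NZD→CHF→USD: 1.47 × 0.6694 × 0.9551 = 0.93984
SEK→NZD→CHF→SEK: 0.1497 × 0.6694 × 9.097 = 0.91160
Maximum is ZAR→CHF→USD→ZAR at 0.9492; no arbitrage — every cycle loses value.

0.9492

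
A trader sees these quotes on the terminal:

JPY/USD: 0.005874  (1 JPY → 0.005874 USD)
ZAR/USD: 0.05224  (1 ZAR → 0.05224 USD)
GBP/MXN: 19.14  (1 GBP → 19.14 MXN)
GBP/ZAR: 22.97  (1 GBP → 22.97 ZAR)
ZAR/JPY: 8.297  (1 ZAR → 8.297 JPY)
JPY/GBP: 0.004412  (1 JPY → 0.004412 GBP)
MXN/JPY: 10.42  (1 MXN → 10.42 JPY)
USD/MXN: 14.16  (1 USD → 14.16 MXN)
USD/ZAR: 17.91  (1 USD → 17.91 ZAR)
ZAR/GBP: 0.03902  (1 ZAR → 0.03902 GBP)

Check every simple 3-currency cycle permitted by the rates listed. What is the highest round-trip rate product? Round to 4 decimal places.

MXN→JPY→GBP→MXN: 10.42 × 0.004412 × 19.14 = 0.87992
JPY→USD→ZAR→JPY: 0.005874 × 17.91 × 8.297 = 0.87287
MXN→JPY→USD→MXN: 10.42 × 0.005874 × 14.16 = 0.86669
JPY→GBP→ZAR→JPY: 0.004412 × 22.97 × 8.297 = 0.84085
Maximum is MXN→JPY→GBP→MXN at 0.8799; no arbitrage — every cycle loses value.

0.8799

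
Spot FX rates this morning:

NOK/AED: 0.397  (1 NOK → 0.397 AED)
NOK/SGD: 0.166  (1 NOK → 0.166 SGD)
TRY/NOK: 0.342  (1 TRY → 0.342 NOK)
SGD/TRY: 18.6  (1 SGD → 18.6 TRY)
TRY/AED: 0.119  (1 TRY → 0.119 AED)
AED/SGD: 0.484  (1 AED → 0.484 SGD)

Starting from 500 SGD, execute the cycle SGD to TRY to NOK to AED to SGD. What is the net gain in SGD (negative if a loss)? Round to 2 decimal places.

500 SGD × 18.6 = 9300 TRY
9300 TRY × 0.342 = 3180.6 NOK
3180.6 NOK × 0.397 = 1262.6982 AED
1262.6982 AED × 0.484 = 611.1459288 SGD
Net change: 611.1459288 − 500 = 111.1459288 SGD

111.15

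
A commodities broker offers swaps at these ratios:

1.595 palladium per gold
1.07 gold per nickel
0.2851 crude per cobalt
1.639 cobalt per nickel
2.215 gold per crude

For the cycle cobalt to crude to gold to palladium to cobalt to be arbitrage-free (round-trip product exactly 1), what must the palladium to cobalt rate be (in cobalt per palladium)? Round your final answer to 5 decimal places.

0.99282

Known legs of the cycle: 0.2851 × 2.215 × 1.595 = 1.0072369175
For no arbitrage the full-cycle product must be 1, so the missing rate is 1 / 1.0072369175 ≈ 0.9928151.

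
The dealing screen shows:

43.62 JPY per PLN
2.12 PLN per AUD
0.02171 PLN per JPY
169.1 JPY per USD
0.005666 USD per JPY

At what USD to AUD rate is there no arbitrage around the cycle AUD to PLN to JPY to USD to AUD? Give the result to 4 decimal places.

1.9085

Known legs of the cycle: 2.12 × 43.62 × 0.005666 = 0.5239599504
For no arbitrage the full-cycle product must be 1, so the missing rate is 1 / 0.5239599504 ≈ 1.908543.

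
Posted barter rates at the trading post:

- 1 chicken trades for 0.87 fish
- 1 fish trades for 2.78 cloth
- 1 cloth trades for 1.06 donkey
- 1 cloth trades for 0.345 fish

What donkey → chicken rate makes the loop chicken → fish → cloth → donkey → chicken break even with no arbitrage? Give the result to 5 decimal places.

Known legs of the cycle: 0.87 × 2.78 × 1.06 = 2.563716
For no arbitrage the full-cycle product must be 1, so the missing rate is 1 / 2.563716 ≈ 0.3900588.

0.39006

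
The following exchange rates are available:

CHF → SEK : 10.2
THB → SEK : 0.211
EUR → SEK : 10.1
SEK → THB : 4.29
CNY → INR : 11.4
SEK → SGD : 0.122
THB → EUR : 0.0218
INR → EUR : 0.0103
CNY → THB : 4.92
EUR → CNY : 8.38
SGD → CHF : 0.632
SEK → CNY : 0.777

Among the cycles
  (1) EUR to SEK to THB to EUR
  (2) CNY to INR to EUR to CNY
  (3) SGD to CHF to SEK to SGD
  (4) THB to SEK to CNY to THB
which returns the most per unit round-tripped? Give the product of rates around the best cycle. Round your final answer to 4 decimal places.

(1) 10.1 × 4.29 × 0.0218 = 0.94457
(2) 11.4 × 0.0103 × 8.38 = 0.98398
(3) 0.632 × 10.2 × 0.122 = 0.78646
(4) 0.211 × 0.777 × 4.92 = 0.80662
Highest is cycle (2) at 0.9840 (≤1, no arbitrage).

0.9840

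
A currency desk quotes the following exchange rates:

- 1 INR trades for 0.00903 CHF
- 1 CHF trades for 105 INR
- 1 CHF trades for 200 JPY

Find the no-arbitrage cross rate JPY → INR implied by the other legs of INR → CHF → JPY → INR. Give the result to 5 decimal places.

0.55371

Known legs of the cycle: 0.00903 × 200 = 1.806
For no arbitrage the full-cycle product must be 1, so the missing rate is 1 / 1.806 ≈ 0.5537099.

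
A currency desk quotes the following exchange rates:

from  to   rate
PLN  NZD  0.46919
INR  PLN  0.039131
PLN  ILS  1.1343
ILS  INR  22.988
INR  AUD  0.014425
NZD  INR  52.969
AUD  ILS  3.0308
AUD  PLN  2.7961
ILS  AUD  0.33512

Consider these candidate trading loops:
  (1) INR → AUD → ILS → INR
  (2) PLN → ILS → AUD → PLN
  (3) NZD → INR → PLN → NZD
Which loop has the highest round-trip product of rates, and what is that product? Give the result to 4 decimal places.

(1) 0.014425 × 3.0308 × 22.988 = 1.00502
(2) 1.1343 × 0.33512 × 2.7961 = 1.06287
(3) 52.969 × 0.039131 × 0.46919 = 0.97250
Highest is cycle (2) at 1.0629 (>1, arbitrage).

1.0629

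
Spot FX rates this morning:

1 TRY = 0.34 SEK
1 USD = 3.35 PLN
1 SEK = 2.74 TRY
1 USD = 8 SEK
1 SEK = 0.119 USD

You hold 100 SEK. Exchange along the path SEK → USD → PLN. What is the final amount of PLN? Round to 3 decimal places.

100 SEK × 0.119 = 11.9 USD
11.9 USD × 3.35 = 39.865 PLN

39.865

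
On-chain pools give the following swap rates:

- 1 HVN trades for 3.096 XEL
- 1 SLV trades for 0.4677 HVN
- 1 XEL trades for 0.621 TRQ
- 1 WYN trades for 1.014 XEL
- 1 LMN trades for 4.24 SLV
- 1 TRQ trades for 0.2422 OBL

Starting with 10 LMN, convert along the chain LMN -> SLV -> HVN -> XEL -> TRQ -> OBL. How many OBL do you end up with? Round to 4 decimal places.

9.2342

10 LMN × 4.24 = 42.4 SLV
42.4 SLV × 0.4677 = 19.83048 HVN
19.83048 HVN × 3.096 = 61.39516608 XEL
61.39516608 XEL × 0.621 = 38.12639813568 TRQ
38.12639813568 TRQ × 0.2422 = 9.234213628461696 OBL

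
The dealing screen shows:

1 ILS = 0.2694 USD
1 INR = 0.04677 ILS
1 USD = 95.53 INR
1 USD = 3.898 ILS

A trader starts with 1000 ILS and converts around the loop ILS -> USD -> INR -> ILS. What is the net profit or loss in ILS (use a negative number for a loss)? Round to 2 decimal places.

203.66

1000 ILS × 0.2694 = 269.4 USD
269.4 USD × 95.53 = 25735.782 INR
25735.782 INR × 0.04677 = 1203.66252414 ILS
Net change: 1203.66252414 − 1000 = 203.66252414 ILS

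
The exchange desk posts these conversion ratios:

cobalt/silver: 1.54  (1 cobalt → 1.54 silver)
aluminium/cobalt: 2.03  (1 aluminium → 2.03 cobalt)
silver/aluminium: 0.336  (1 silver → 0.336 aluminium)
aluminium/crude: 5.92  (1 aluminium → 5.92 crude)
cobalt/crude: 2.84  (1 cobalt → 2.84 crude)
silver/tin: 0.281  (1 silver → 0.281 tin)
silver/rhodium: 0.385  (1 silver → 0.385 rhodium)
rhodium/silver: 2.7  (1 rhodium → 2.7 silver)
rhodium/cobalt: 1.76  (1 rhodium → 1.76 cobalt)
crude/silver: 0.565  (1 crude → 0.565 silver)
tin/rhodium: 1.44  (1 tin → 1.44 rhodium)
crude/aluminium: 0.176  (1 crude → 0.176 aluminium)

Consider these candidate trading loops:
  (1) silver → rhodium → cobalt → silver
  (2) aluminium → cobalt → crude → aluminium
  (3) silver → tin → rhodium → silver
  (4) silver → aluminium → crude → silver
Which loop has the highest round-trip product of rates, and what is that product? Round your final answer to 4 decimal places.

(1) 0.385 × 1.76 × 1.54 = 1.04350
(2) 2.03 × 2.84 × 0.176 = 1.01468
(3) 0.281 × 1.44 × 2.7 = 1.09253
(4) 0.336 × 5.92 × 0.565 = 1.12385
Highest is cycle (4) at 1.1239 (>1, arbitrage).

1.1239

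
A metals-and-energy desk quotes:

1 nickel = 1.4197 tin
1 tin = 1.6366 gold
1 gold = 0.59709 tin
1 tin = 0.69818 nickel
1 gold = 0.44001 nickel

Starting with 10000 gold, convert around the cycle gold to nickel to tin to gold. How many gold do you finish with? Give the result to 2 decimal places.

10000 gold × 0.44001 = 4400.1 nickel
4400.1 nickel × 1.4197 = 6246.82197 tin
6246.82197 tin × 1.6366 = 10223.548836102 gold

10223.55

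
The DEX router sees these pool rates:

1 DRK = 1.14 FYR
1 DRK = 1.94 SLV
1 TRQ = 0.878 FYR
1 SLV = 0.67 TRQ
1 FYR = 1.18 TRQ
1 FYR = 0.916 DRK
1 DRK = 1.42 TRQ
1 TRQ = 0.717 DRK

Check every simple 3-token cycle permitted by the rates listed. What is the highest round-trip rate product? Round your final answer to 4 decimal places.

DRK→TRQ→FYR→DRK: 1.42 × 0.878 × 0.916 = 1.14203
DRK→FYR→TRQ→DRK: 1.14 × 1.18 × 0.717 = 0.96451
SLV→TRQ→DRK→SLV: 0.67 × 0.717 × 1.94 = 0.93196
Maximum is DRK→TRQ→FYR→DRK at 1.1420; arbitrage exists.

1.1420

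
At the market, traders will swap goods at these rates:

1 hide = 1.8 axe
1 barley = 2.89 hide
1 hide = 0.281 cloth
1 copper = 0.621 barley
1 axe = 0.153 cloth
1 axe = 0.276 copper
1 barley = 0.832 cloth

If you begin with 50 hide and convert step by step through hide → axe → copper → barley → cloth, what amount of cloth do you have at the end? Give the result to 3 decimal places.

50 hide × 1.8 = 90 axe
90 axe × 0.276 = 24.84 copper
24.84 copper × 0.621 = 15.42564 barley
15.42564 barley × 0.832 = 12.83413248 cloth

12.834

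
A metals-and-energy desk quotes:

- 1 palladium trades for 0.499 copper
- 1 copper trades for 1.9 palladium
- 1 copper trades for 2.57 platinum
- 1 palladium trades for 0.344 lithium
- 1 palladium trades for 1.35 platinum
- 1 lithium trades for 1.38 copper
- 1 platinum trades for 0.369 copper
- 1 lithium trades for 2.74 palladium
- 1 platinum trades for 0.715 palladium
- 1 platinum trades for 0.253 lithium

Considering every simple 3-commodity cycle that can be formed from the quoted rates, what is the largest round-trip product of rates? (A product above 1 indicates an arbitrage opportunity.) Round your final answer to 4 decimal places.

palladium→platinum→copper→palladium: 1.35 × 0.369 × 1.9 = 0.94649
palladium→platinum→lithium→palladium: 1.35 × 0.253 × 2.74 = 0.93585
palladium→copper→platinum→palladium: 0.499 × 2.57 × 0.715 = 0.91694
palladium→lithium→copper→palladium: 0.344 × 1.38 × 1.9 = 0.90197
copper→platinum→lithium→copper: 2.57 × 0.253 × 1.38 = 0.89729
Maximum is palladium→platinum→copper→palladium at 0.9465; no arbitrage — every cycle loses value.

0.9465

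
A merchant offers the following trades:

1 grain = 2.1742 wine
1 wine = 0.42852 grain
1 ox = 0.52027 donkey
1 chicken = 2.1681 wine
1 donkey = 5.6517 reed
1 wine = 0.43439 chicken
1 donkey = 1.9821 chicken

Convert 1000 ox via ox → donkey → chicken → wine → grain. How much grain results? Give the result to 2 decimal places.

958.09

1000 ox × 0.52027 = 520.27 donkey
520.27 donkey × 1.9821 = 1031.227167 chicken
1031.227167 chicken × 2.1681 = 2235.8036207727 wine
2235.8036207727 wine × 0.42852 = 958.086567573517404 grain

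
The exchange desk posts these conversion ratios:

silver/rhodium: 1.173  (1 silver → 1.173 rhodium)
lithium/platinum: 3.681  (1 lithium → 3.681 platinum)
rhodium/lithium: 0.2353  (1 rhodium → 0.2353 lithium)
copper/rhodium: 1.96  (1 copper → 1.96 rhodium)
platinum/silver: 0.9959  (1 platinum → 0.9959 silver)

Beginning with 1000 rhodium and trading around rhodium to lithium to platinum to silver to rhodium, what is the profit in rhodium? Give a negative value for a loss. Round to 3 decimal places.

1000 rhodium × 0.2353 = 235.3 lithium
235.3 lithium × 3.681 = 866.1393 platinum
866.1393 platinum × 0.9959 = 862.58812887 silver
862.58812887 silver × 1.173 = 1011.81587516451 rhodium
Net change: 1011.81587516451 − 1000 = 11.81587516451 rhodium

11.816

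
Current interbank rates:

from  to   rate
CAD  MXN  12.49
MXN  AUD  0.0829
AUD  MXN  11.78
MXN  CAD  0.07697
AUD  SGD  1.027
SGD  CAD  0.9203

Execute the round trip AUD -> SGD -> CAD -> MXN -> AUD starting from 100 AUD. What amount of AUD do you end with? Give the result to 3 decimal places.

97.863

100 AUD × 1.027 = 102.7 SGD
102.7 SGD × 0.9203 = 94.51481 CAD
94.51481 CAD × 12.49 = 1180.4899769 MXN
1180.4899769 MXN × 0.0829 = 97.86261908501 AUD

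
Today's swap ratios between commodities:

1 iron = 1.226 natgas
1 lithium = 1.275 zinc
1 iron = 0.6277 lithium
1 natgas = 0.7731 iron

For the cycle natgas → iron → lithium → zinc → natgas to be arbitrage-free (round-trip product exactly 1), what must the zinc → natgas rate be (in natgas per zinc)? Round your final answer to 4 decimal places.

Known legs of the cycle: 0.7731 × 0.6277 × 1.275 = 0.61872545925
For no arbitrage the full-cycle product must be 1, so the missing rate is 1 / 0.61872545925 ≈ 1.616226.

1.6162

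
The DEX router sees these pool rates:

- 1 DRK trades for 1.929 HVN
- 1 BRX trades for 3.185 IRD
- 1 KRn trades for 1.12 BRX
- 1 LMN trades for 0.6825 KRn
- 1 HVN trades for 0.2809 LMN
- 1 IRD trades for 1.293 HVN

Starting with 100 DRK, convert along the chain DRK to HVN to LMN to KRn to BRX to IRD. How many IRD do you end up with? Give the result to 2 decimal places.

100 DRK × 1.929 = 192.9 HVN
192.9 HVN × 0.2809 = 54.18561 LMN
54.18561 LMN × 0.6825 = 36.981678825 KRn
36.981678825 KRn × 1.12 = 41.419480284 BRX
41.419480284 BRX × 3.185 = 131.92104470454 IRD

131.92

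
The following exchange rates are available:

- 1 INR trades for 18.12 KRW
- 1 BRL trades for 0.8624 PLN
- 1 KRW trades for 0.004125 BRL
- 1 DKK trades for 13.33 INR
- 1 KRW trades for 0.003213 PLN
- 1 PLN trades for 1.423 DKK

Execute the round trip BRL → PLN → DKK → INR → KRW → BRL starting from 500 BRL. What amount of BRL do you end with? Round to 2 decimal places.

611.36

500 BRL × 0.8624 = 431.2 PLN
431.2 PLN × 1.423 = 613.5976 DKK
613.5976 DKK × 13.33 = 8179.256008 INR
8179.256008 INR × 18.12 = 148208.11886496 KRW
148208.11886496 KRW × 0.004125 = 611.35849031796 BRL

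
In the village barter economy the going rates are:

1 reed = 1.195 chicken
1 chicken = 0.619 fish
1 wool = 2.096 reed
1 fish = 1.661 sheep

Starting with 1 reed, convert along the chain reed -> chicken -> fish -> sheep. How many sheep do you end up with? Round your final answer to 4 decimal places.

1.2287

1 reed × 1.195 = 1.195 chicken
1.195 chicken × 0.619 = 0.739705 fish
0.739705 fish × 1.661 = 1.228650005 sheep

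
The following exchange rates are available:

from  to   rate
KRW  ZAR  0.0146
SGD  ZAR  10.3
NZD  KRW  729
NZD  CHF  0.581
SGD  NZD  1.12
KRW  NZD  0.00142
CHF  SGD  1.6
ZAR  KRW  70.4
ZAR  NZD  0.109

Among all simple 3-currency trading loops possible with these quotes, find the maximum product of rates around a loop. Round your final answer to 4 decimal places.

1.1601

ZAR→NZD→KRW→ZAR: 0.109 × 729 × 0.0146 = 1.16013
CHF→SGD→NZD→CHF: 1.6 × 1.12 × 0.581 = 1.04115
Maximum is ZAR→NZD→KRW→ZAR at 1.1601; arbitrage exists.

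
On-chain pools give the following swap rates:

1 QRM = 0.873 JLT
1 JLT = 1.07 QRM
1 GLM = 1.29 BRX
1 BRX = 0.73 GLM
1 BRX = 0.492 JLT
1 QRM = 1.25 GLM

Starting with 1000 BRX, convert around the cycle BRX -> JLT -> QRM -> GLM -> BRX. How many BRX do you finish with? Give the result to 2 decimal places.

1000 BRX × 0.492 = 492 JLT
492 JLT × 1.07 = 526.44 QRM
526.44 QRM × 1.25 = 658.05 GLM
658.05 GLM × 1.29 = 848.8845 BRX

848.88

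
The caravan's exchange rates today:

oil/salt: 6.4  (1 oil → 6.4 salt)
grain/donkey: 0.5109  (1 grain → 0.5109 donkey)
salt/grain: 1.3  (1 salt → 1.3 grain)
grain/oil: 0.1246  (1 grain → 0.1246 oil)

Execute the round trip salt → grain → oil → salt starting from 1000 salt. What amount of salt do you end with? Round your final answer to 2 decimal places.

1036.67

1000 salt × 1.3 = 1300 grain
1300 grain × 0.1246 = 161.98 oil
161.98 oil × 6.4 = 1036.672 salt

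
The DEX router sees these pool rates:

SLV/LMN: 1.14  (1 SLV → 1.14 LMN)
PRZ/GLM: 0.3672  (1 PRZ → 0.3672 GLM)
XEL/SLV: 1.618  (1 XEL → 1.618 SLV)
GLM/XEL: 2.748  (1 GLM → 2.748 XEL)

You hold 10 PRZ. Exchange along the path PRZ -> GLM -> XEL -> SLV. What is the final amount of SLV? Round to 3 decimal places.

16.327

10 PRZ × 0.3672 = 3.672 GLM
3.672 GLM × 2.748 = 10.090656 XEL
10.090656 XEL × 1.618 = 16.326681408 SLV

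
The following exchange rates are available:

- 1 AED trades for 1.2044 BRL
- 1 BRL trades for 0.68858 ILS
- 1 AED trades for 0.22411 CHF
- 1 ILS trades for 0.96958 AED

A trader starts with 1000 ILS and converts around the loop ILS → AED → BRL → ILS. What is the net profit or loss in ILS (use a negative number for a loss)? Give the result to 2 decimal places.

-195.90

1000 ILS × 0.96958 = 969.58 AED
969.58 AED × 1.2044 = 1167.762152 BRL
1167.762152 BRL × 0.68858 = 804.09766262416 ILS
Net change: 804.09766262416 − 1000 = -195.90233737584 ILS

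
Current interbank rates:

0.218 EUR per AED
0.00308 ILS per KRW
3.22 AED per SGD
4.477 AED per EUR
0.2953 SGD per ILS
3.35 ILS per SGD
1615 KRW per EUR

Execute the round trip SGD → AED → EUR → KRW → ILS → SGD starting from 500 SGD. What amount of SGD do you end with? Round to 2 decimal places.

515.55

500 SGD × 3.22 = 1610 AED
1610 AED × 0.218 = 350.98 EUR
350.98 EUR × 1615 = 566832.7 KRW
566832.7 KRW × 0.00308 = 1745.844716 ILS
1745.844716 ILS × 0.2953 = 515.5479446348 SGD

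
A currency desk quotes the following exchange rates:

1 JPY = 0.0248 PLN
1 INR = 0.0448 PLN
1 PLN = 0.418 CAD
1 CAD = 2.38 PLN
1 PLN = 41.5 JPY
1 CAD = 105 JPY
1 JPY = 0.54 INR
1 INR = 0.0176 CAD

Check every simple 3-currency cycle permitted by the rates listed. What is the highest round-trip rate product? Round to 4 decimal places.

1.0885

CAD→JPY→PLN→CAD: 105 × 0.0248 × 0.418 = 1.08847
INR→PLN→JPY→INR: 0.0448 × 41.5 × 0.54 = 1.00397
INR→CAD→JPY→INR: 0.0176 × 105 × 0.54 = 0.99792
Maximum is CAD→JPY→PLN→CAD at 1.0885; arbitrage exists.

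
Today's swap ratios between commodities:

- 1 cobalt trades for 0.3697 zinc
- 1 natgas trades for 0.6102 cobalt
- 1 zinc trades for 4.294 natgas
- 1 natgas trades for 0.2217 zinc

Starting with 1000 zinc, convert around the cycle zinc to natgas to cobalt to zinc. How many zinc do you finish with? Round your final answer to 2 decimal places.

1000 zinc × 4.294 = 4294 natgas
4294 natgas × 0.6102 = 2620.1988 cobalt
2620.1988 cobalt × 0.3697 = 968.68749636 zinc

968.69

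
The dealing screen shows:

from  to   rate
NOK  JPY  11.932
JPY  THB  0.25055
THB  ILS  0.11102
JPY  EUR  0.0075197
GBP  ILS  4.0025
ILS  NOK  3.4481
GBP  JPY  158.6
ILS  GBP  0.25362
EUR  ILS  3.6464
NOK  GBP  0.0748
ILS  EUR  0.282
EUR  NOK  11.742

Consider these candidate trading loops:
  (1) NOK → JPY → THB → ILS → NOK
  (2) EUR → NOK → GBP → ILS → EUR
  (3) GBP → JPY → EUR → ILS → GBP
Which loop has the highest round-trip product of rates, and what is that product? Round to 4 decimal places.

(1) 11.932 × 0.25055 × 0.11102 × 3.4481 = 1.14443
(2) 11.742 × 0.0748 × 4.0025 × 0.282 = 0.99134
(3) 158.6 × 0.0075197 × 3.6464 × 0.25362 = 1.10294
Highest is cycle (1) at 1.1444 (>1, arbitrage).

1.1444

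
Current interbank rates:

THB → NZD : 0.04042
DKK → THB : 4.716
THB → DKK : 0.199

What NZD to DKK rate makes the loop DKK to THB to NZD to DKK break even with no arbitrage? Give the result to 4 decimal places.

5.2460

Known legs of the cycle: 4.716 × 0.04042 = 0.19062072
For no arbitrage the full-cycle product must be 1, so the missing rate is 1 / 0.19062072 ≈ 5.246019.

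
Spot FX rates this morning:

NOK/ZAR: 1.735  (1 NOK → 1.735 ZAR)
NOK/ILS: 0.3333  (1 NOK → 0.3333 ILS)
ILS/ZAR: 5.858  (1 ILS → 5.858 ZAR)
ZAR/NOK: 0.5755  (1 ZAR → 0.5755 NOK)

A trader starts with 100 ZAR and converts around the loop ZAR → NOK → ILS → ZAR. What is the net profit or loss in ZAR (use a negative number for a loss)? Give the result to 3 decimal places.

100 ZAR × 0.5755 = 57.55 NOK
57.55 NOK × 0.3333 = 19.181415 ILS
19.181415 ILS × 5.858 = 112.36472907 ZAR
Net change: 112.36472907 − 100 = 12.36472907 ZAR

12.365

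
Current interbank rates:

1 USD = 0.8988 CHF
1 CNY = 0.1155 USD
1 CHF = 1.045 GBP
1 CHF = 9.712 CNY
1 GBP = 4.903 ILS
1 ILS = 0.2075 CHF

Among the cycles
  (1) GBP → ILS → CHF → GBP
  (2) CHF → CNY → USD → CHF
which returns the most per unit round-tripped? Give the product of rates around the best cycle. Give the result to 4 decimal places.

(1) 4.903 × 0.2075 × 1.045 = 1.06315
(2) 9.712 × 0.1155 × 0.8988 = 1.00822
Highest is cycle (1) at 1.0632 (>1, arbitrage).

1.0632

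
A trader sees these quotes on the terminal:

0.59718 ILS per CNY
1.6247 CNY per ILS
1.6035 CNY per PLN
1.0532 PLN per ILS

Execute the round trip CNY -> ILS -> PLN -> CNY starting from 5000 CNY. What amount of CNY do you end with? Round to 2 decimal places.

5000 CNY × 0.59718 = 2985.9 ILS
2985.9 ILS × 1.0532 = 3144.74988 PLN
3144.74988 PLN × 1.6035 = 5042.60643258 CNY

5042.61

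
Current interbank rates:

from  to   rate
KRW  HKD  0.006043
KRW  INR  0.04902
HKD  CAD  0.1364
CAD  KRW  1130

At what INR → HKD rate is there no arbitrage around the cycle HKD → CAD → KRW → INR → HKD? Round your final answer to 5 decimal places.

0.13235

Known legs of the cycle: 0.1364 × 1130 × 0.04902 = 7.55555064
For no arbitrage the full-cycle product must be 1, so the missing rate is 1 / 7.55555064 ≈ 0.1323530.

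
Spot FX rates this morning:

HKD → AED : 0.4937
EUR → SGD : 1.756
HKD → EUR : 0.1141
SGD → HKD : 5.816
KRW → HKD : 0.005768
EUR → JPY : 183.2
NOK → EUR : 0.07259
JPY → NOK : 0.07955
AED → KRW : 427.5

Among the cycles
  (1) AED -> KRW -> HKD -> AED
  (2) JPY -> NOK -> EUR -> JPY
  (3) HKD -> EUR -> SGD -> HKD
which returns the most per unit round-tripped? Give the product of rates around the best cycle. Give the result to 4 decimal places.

1.2174

(1) 427.5 × 0.005768 × 0.4937 = 1.21738
(2) 0.07955 × 0.07259 × 183.2 = 1.05789
(3) 0.1141 × 1.756 × 5.816 = 1.16529
Highest is cycle (1) at 1.2174 (>1, arbitrage).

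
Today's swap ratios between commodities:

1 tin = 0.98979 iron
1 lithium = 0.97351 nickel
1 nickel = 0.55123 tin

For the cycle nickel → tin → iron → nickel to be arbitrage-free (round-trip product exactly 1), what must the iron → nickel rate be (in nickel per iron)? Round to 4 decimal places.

1.8328

Known legs of the cycle: 0.55123 × 0.98979 = 0.5456019417
For no arbitrage the full-cycle product must be 1, so the missing rate is 1 / 0.5456019417 ≈ 1.832838.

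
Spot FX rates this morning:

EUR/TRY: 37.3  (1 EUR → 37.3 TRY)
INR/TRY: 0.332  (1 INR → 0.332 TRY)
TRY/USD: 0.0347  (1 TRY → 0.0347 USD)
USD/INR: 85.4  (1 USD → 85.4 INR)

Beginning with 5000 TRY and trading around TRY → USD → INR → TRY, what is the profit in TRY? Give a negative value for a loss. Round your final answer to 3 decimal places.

5000 TRY × 0.0347 = 173.5 USD
173.5 USD × 85.4 = 14816.9 INR
14816.9 INR × 0.332 = 4919.2108 TRY
Net change: 4919.2108 − 5000 = -80.7892 TRY

-80.789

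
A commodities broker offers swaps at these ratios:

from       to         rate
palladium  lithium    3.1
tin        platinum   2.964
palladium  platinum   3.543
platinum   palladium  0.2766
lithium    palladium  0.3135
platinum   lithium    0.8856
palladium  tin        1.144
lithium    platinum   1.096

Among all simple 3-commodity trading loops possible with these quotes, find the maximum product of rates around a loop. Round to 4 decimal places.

0.9837

lithium→palladium→platinum→lithium: 0.3135 × 3.543 × 0.8856 = 0.98366
lithium→platinum→palladium→lithium: 1.096 × 0.2766 × 3.1 = 0.93978
tin→platinum→palladium→tin: 2.964 × 0.2766 × 1.144 = 0.93790
Maximum is lithium→palladium→platinum→lithium at 0.9837; no arbitrage — every cycle loses value.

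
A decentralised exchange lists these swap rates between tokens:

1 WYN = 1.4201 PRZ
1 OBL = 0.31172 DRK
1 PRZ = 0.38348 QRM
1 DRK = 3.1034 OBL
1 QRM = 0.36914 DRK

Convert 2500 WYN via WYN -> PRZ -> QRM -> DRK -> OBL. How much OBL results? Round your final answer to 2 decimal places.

1559.66

2500 WYN × 1.4201 = 3550.25 PRZ
3550.25 PRZ × 0.38348 = 1361.44987 QRM
1361.44987 QRM × 0.36914 = 502.5656050118 DRK
502.5656050118 DRK × 3.1034 = 1559.66209859362012 OBL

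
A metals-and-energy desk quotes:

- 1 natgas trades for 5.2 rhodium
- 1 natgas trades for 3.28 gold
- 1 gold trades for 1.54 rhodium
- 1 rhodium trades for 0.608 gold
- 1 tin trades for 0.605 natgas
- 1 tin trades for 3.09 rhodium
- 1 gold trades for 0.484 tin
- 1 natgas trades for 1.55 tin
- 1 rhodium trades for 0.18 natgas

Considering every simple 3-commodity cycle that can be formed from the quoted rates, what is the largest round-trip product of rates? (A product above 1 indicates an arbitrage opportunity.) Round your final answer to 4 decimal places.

0.9604

tin→natgas→gold→tin: 0.605 × 3.28 × 0.484 = 0.96045
tin→rhodium→gold→tin: 3.09 × 0.608 × 0.484 = 0.90930
natgas→gold→rhodium→natgas: 3.28 × 1.54 × 0.18 = 0.90922
tin→rhodium→natgas→tin: 3.09 × 0.18 × 1.55 = 0.86211
Maximum is tin→natgas→gold→tin at 0.9604; no arbitrage — every cycle loses value.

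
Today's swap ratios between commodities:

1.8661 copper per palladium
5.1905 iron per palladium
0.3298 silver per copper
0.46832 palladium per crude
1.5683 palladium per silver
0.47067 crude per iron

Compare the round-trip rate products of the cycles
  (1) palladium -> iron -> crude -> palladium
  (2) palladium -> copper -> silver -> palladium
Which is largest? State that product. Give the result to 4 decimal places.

1.1441

(1) 5.1905 × 0.47067 × 0.46832 = 1.14411
(2) 1.8661 × 0.3298 × 1.5683 = 0.96519
Highest is cycle (1) at 1.1441 (>1, arbitrage).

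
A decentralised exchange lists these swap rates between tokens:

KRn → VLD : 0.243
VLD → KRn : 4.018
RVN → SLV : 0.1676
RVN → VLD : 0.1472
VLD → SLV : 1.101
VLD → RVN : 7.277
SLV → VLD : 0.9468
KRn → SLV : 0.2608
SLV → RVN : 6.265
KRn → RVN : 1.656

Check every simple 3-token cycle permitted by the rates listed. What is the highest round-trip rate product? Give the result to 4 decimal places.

SLV→VLD→RVN→SLV: 0.9468 × 7.277 × 0.1676 = 1.15474
SLV→RVN→VLD→SLV: 6.265 × 0.1472 × 1.101 = 1.01535
SLV→VLD→KRn→SLV: 0.9468 × 4.018 × 0.2608 = 0.99215
VLD→KRn→RVN→VLD: 4.018 × 1.656 × 0.1472 = 0.97944
Maximum is SLV→VLD→RVN→SLV at 1.1547; arbitrage exists.

1.1547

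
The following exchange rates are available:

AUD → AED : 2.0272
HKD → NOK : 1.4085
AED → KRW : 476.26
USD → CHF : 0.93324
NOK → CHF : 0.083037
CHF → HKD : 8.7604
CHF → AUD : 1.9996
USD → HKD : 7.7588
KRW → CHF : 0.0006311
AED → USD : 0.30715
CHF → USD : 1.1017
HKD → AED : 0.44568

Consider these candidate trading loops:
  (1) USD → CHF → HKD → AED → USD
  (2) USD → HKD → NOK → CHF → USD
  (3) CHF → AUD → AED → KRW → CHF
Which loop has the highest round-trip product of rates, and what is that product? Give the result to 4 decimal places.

(1) 0.93324 × 8.7604 × 0.44568 × 0.30715 = 1.11916
(2) 7.7588 × 1.4085 × 0.083037 × 1.1017 = 0.99974
(3) 1.9996 × 2.0272 × 476.26 × 0.0006311 = 1.21838
Highest is cycle (3) at 1.2184 (>1, arbitrage).

1.2184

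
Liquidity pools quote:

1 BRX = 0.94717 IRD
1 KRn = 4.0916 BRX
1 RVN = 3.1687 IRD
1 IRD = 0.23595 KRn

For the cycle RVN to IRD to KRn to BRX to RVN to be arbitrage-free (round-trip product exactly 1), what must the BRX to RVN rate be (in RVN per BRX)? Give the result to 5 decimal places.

Known legs of the cycle: 3.1687 × 0.23595 × 4.0916 = 3.059104236474
For no arbitrage the full-cycle product must be 1, so the missing rate is 1 / 3.059104236474 ≈ 0.3268931.

0.32689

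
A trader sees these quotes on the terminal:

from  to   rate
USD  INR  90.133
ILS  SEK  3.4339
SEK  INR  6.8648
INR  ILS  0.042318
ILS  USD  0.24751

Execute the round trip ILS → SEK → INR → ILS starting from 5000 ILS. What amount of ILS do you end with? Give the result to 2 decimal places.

4987.82

5000 ILS × 3.4339 = 17169.5 SEK
17169.5 SEK × 6.8648 = 117865.1836 INR
117865.1836 INR × 0.042318 = 4987.8188395848 ILS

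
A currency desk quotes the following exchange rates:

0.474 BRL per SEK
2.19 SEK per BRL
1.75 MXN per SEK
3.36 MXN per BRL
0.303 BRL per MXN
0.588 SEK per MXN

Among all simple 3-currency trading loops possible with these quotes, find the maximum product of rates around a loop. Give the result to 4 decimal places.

BRL→SEK→MXN→BRL: 2.19 × 1.75 × 0.303 = 1.16125
BRL→MXN→SEK→BRL: 3.36 × 0.588 × 0.474 = 0.93647
Maximum is BRL→SEK→MXN→BRL at 1.1612; arbitrage exists.

1.1612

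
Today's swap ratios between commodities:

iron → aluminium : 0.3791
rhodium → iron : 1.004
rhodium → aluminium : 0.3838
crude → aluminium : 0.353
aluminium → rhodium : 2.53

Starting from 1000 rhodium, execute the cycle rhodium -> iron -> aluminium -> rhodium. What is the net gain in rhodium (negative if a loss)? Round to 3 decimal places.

1000 rhodium × 1.004 = 1004 iron
1004 iron × 0.3791 = 380.6164 aluminium
380.6164 aluminium × 2.53 = 962.959492 rhodium
Net change: 962.959492 − 1000 = -37.040508 rhodium

-37.041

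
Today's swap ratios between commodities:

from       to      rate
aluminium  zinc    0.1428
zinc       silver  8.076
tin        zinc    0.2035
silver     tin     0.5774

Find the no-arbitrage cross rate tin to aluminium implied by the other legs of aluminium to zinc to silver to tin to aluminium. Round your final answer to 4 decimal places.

Known legs of the cycle: 0.1428 × 8.076 × 0.5774 = 0.66588816672
For no arbitrage the full-cycle product must be 1, so the missing rate is 1 / 0.66588816672 ≈ 1.501754.

1.5018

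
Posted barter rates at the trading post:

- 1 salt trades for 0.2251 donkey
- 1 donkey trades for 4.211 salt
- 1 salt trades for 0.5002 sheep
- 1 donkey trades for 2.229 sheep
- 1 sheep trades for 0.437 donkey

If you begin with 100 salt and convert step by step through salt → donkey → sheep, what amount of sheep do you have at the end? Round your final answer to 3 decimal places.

100 salt × 0.2251 = 22.51 donkey
22.51 donkey × 2.229 = 50.17479 sheep

50.175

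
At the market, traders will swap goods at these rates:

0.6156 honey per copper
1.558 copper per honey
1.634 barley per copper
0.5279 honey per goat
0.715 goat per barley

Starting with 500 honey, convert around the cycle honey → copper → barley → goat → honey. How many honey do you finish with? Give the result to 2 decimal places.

480.45

500 honey × 1.558 = 779 copper
779 copper × 1.634 = 1272.886 barley
1272.886 barley × 0.715 = 910.11349 goat
910.11349 goat × 0.5279 = 480.448911371 honey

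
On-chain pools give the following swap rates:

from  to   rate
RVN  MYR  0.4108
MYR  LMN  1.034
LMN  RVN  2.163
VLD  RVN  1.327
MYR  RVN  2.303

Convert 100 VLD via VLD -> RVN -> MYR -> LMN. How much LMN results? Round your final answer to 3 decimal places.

56.367

100 VLD × 1.327 = 132.7 RVN
132.7 RVN × 0.4108 = 54.51316 MYR
54.51316 MYR × 1.034 = 56.36660744 LMN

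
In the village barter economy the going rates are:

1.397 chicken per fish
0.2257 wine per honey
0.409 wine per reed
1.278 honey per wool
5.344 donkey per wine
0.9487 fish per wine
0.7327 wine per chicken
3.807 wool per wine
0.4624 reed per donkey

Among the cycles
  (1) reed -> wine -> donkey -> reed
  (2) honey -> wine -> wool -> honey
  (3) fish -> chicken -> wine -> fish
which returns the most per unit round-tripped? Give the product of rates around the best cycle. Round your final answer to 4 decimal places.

1.0981

(1) 0.409 × 5.344 × 0.4624 = 1.01067
(2) 0.2257 × 3.807 × 1.278 = 1.09811
(3) 1.397 × 0.7327 × 0.9487 = 0.97107
Highest is cycle (2) at 1.0981 (>1, arbitrage).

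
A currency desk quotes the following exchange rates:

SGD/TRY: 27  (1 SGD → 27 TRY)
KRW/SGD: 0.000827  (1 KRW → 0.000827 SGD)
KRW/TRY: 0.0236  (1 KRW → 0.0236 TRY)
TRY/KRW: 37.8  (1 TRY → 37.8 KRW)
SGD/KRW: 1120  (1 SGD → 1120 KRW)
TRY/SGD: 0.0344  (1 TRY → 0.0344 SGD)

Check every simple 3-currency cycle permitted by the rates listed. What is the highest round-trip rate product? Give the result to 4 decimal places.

0.9093

TRY→SGD→KRW→TRY: 0.0344 × 1120 × 0.0236 = 0.90926
TRY→KRW→SGD→TRY: 37.8 × 0.000827 × 27 = 0.84404
Maximum is TRY→SGD→KRW→TRY at 0.9093; no arbitrage — every cycle loses value.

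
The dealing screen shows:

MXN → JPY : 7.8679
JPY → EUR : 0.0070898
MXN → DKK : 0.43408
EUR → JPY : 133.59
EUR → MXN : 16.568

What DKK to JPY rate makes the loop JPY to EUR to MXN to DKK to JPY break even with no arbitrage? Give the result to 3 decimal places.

Known legs of the cycle: 0.0070898 × 16.568 × 0.43408 = 0.050988689082112
For no arbitrage the full-cycle product must be 1, so the missing rate is 1 / 0.050988689082112 ≈ 19.61219.

19.612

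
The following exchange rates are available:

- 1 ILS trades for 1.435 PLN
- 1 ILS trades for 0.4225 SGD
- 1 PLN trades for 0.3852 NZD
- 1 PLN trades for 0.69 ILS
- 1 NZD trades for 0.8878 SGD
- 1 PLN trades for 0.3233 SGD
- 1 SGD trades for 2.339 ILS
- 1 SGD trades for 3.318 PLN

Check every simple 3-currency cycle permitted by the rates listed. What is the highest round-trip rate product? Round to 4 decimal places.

1.1347

SGD→PLN→NZD→SGD: 3.318 × 0.3852 × 0.8878 = 1.13469
ILS→PLN→SGD→ILS: 1.435 × 0.3233 × 2.339 = 1.08515
ILS→SGD→PLN→ILS: 0.4225 × 3.318 × 0.69 = 0.96728
Maximum is SGD→PLN→NZD→SGD at 1.1347; arbitrage exists.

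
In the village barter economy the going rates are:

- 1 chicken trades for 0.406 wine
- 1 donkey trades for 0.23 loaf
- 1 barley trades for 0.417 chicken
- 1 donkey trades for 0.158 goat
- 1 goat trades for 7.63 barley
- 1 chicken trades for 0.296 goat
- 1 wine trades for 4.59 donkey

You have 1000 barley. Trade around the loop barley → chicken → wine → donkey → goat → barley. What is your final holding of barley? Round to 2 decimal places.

1000 barley × 0.417 = 417 chicken
417 chicken × 0.406 = 169.302 wine
169.302 wine × 4.59 = 777.09618 donkey
777.09618 donkey × 0.158 = 122.78119644 goat
122.78119644 goat × 7.63 = 936.8205288372 barley

936.82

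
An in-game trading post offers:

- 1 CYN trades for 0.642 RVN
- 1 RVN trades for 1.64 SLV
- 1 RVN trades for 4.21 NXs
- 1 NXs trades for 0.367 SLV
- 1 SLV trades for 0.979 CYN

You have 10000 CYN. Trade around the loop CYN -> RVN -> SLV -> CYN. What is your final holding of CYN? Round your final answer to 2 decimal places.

10000 CYN × 0.642 = 6420 RVN
6420 RVN × 1.64 = 10528.8 SLV
10528.8 SLV × 0.979 = 10307.6952 CYN

10307.70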